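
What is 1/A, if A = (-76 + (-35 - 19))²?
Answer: 1/16900 ≈ 5.9172e-5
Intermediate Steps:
A = 16900 (A = (-76 - 54)² = (-130)² = 16900)
1/A = 1/16900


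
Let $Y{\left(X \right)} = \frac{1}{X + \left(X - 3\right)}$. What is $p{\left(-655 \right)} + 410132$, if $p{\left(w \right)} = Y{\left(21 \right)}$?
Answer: $\frac{15995149}{39} \approx 4.1013 \cdot 10^{5}$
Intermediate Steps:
$Y{\left(X \right)} = \frac{1}{-3 + 2 X}$ ($Y{\left(X \right)} = \frac{1}{X + \left(-3 + X\right)} = \frac{1}{-3 + 2 X}$)
$p{\left(w \right)} = \frac{1}{39}$ ($p{\left(w \right)} = \frac{1}{-3 + 2 \cdot 21} = \frac{1}{-3 + 42} = \frac{1}{39}$)
$p{\left(-655 \right)} + 410132 = \frac{1}{39} + 410132 = \frac{15995149}{39}$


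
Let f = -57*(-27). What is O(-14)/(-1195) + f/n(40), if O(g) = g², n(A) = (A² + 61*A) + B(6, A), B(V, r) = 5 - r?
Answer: 4685/21271 ≈ 0.22025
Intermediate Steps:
n(A) = 5 + A² + 60*A (n(A) = (A² + 61*A) + (5 - A) = 5 + A² + 60*A)
f = 1539
O(-14)/(-1195) + f/n(40) = (-14)²/(-1195) + 1539/(5 + 40² + 60*40) = 196*(-1/1195) + 1539/(5 + 1600 + 2400) = -196/1195 + 1539/4005 = -196/1195 + 1539*(1/4005) = -196/1195 + 171/445 = 4685/21271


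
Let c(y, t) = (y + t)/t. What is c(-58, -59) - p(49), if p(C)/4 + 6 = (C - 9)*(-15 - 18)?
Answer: 313053/59 ≈ 5306.0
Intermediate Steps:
p(C) = 1164 - 132*C (p(C) = -24 + 4*((C - 9)*(-15 - 18)) = -24 + 4*((-9 + C)*(-33)) = -24 + 4*(297 - 33*C) = -24 + (1188 - 132*C) = 1164 - 132*C)
c(y, t) = (t + y)/t
c(-58, -59) - p(49) = (-59 - 58)/(-59) - (1164 - 132*49) = -1/59*(-117) - (1164 - 6468) = 117/59 - 1*(-5304) = 117/59 + 5304 = 313053/59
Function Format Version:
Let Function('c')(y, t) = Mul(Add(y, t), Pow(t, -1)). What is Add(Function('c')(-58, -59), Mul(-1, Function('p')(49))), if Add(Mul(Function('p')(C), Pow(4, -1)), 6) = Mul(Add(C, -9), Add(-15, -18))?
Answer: Rational(313053, 59) ≈ 5306.0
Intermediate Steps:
Function('p')(C) = Add(1164, Mul(-132, C)) (Function('p')(C) = Add(-24, Mul(4, Mul(Add(C, -9), Add(-15, -18)))) = Add(-24, Mul(4, Mul(Add(-9, C), -33))) = Add(-24, Mul(4, Add(297, Mul(-33, C)))) = Add(-24, Add(1188, Mul(-132, C))) = Add(1164, Mul(-132, C)))
Function('c')(y, t) = Mul(Pow(t, -1), Add(t, y)) (Function('c')(y, t) = Mul(Add(t, y), Pow(t, -1)) = Mul(Pow(t, -1), Add(t, y)))
Add(Function('c')(-58, -59), Mul(-1, Function('p')(49))) = Add(Mul(Pow(-59, -1), Add(-59, -58)), Mul(-1, Add(1164, Mul(-132, 49)))) = Add(Mul(Rational(-1, 59), -117), Mul(-1, Add(1164, -6468))) = Add(Rational(117, 59), Mul(-1, -5304)) = Add(Rational(117, 59), 5304) = Rational(313053, 59)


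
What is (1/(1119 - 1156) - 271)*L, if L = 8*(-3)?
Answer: 240672/37 ≈ 6504.6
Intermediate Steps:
L = -24
(1/(1119 - 1156) - 271)*L = (1/(1119 - 1156) - 271)*(-24) = (1/(-37) - 271)*(-24) = (-1/37 - 271)*(-24) = -10028/37*(-24) = 240672/37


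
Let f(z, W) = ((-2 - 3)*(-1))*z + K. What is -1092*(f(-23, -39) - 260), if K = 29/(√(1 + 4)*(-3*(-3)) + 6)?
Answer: 16810612/41 - 31668*√5/41 ≈ 4.0829e+5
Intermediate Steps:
K = 29/(6 + 9*√5) (K = 29/(√5*9 + 6) = 29/(9*√5 + 6) = 29/(6 + 9*√5) ≈ 1.1101)
f(z, W) = -58/123 + 5*z + 29*√5/41 (f(z, W) = ((-2 - 3)*(-1))*z + (-58/123 + 29*√5/41) = (-5*(-1))*z + (-58/123 + 29*√5/41) = 5*z + (-58/123 + 29*√5/41) = -58/123 + 5*z + 29*√5/41)
-1092*(f(-23, -39) - 260) = -1092*((-58/123 + 5*(-23) + 29*√5/41) - 260) = -1092*((-58/123 - 115 + 29*√5/41) - 260) = -1092*((-14203/123 + 29*√5/41) - 260) = -1092*(-46183/123 + 29*√5/41) = 16810612/41 - 31668*√5/41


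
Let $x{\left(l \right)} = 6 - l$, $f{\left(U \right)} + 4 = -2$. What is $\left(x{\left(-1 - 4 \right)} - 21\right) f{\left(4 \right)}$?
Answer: $60$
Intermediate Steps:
$f{\left(U \right)} = -6$ ($f{\left(U \right)} = -4 - 2 = -6$)
$\left(x{\left(-1 - 4 \right)} - 21\right) f{\left(4 \right)} = \left(\left(6 - \left(-1 - 4\right)\right) - 21\right) \left(-6\right) = \left(\left(6 - -5\right) - 21\right) \left(-6\right) = \left(\left(6 + 5\right) - 21\right) \left(-6\right) = \left(11 - 21\right) \left(-6\right) = \left(-10\right) \left(-6\right) = 60$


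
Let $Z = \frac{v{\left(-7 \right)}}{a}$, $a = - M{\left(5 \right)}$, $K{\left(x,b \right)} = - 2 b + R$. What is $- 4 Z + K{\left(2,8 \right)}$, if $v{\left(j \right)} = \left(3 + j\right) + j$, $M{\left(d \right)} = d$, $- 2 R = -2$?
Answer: $- \frac{119}{5} \approx -23.8$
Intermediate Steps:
$R = 1$ ($R = \left(- \frac{1}{2}\right) \left(-2\right) = 1$)
$v{\left(j \right)} = 3 + 2 j$
$K{\left(x,b \right)} = 1 - 2 b$ ($K{\left(x,b \right)} = - 2 b + 1 = 1 - 2 b$)
$a = -5$ ($a = \left(-1\right) 5 = -5$)
$Z = \frac{11}{5}$ ($Z = \frac{3 + 2 \left(-7\right)}{-5} = \left(3 - 14\right) \left(- \frac{1}{5}\right) = \left(-11\right) \left(- \frac{1}{5}\right) = \frac{11}{5} \approx 2.2$)
$- 4 Z + K{\left(2,8 \right)} = \left(-4\right) \frac{11}{5} + \left(1 - 16\right) = - \frac{44}{5} + \left(1 - 16\right) = - \frac{44}{5} - 15 = - \frac{119}{5}$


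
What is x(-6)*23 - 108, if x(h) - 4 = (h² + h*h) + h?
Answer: 1502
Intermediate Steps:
x(h) = 4 + h + 2*h² (x(h) = 4 + ((h² + h*h) + h) = 4 + ((h² + h²) + h) = 4 + (2*h² + h) = 4 + (h + 2*h²) = 4 + h + 2*h²)
x(-6)*23 - 108 = (4 - 6 + 2*(-6)²)*23 - 108 = (4 - 6 + 2*36)*23 - 108 = (4 - 6 + 72)*23 - 108 = 70*23 - 108 = 1610 - 108 = 1502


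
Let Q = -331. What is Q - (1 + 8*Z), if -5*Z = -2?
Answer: -1676/5 ≈ -335.20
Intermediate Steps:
Z = 2/5 (Z = -1/5*(-2) = 2/5 ≈ 0.40000)
Q - (1 + 8*Z) = -331 - (1 + 8*(2/5)) = -331 - (1 + 16/5) = -331 - 1*21/5 = -331 - 21/5 = -1676/5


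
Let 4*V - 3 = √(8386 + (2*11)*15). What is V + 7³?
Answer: 1375/4 + √2179/2 ≈ 367.09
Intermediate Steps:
V = ¾ + √2179/2 (V = ¾ + √(8386 + (2*11)*15)/4 = ¾ + √(8386 + 22*15)/4 = ¾ + √(8386 + 330)/4 = ¾ + √8716/4 = ¾ + (2*√2179)/4 = ¾ + √2179/2 ≈ 24.090)
V + 7³ = (¾ + √2179/2) + 7³ = (¾ + √2179/2) + 343 = 1375/4 + √2179/2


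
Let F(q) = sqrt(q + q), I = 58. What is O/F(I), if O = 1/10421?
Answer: sqrt(29)/604418 ≈ 8.9097e-6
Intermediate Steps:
O = 1/10421 ≈ 9.5960e-5
F(q) = sqrt(2)*sqrt(q) (F(q) = sqrt(2*q) = sqrt(2)*sqrt(q))
O/F(I) = 1/(10421*((sqrt(2)*sqrt(58)))) = 1/(10421*((2*sqrt(29)))) = (sqrt(29)/58)/10421 = sqrt(29)/604418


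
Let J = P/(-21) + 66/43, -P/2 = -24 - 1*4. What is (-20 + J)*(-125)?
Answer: 340750/129 ≈ 2641.5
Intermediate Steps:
P = 56 (P = -2*(-24 - 1*4) = -2*(-24 - 4) = -2*(-28) = 56)
J = -146/129 (J = 56/(-21) + 66/43 = 56*(-1/21) + 66*(1/43) = -8/3 + 66/43 = -146/129 ≈ -1.1318)
(-20 + J)*(-125) = (-20 - 146/129)*(-125) = -2726/129*(-125) = 340750/129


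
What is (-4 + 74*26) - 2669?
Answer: -749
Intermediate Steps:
(-4 + 74*26) - 2669 = (-4 + 1924) - 2669 = 1920 - 2669 = -749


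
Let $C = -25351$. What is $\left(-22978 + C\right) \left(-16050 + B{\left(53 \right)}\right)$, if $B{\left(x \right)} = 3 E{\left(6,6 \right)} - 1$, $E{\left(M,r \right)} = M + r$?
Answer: $773988935$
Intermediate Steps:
$B{\left(x \right)} = 35$ ($B{\left(x \right)} = 3 \left(6 + 6\right) - 1 = 3 \cdot 12 - 1 = 36 - 1 = 35$)
$\left(-22978 + C\right) \left(-16050 + B{\left(53 \right)}\right) = \left(-22978 - 25351\right) \left(-16050 + 35\right) = \left(-48329\right) \left(-16015\right) = 773988935$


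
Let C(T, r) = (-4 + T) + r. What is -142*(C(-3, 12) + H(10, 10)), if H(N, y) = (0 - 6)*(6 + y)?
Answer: 12922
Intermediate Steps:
H(N, y) = -36 - 6*y (H(N, y) = -6*(6 + y) = -36 - 6*y)
C(T, r) = -4 + T + r
-142*(C(-3, 12) + H(10, 10)) = -142*((-4 - 3 + 12) + (-36 - 6*10)) = -142*(5 + (-36 - 60)) = -142*(5 - 96) = -142*(-91) = 12922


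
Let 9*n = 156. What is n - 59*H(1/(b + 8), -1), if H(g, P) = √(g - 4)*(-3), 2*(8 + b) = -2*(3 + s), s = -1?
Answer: 52/3 + 531*I*√2/2 ≈ 17.333 + 375.47*I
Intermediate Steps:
n = 52/3 (n = (⅑)*156 = 52/3 ≈ 17.333)
b = -10 (b = -8 + (-2*(3 - 1))/2 = -8 + (-2*2)/2 = -8 + (½)*(-4) = -8 - 2 = -10)
H(g, P) = -3*√(-4 + g) (H(g, P) = √(-4 + g)*(-3) = -3*√(-4 + g))
n - 59*H(1/(b + 8), -1) = 52/3 - (-177)*√(-4 + 1/(-10 + 8)) = 52/3 - (-177)*√(-4 + 1/(-2)) = 52/3 - (-177)*√(-4 - ½) = 52/3 - (-177)*√(-9/2) = 52/3 - (-177)*3*I*√2/2 = 52/3 - (-531)*I*√2/2 = 52/3 + 531*I*√2/2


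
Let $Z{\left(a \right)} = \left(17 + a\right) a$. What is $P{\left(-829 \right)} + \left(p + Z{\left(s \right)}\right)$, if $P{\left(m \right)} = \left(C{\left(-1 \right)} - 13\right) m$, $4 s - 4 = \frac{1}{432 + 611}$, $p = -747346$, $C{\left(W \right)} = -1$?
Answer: $- \frac{12805670992379}{17405584} \approx -7.3572 \cdot 10^{5}$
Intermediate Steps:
$s = \frac{4173}{4172}$ ($s = 1 + \frac{1}{4 \left(432 + 611\right)} = 1 + \frac{1}{4 \cdot 1043} = 1 + \frac{1}{4} \cdot \frac{1}{1043} = 1 + \frac{1}{4172} = \frac{4173}{4172} \approx 1.0002$)
$Z{\left(a \right)} = a \left(17 + a\right)$
$P{\left(m \right)} = - 14 m$ ($P{\left(m \right)} = \left(-1 - 13\right) m = - 14 m$)
$P{\left(-829 \right)} + \left(p + Z{\left(s \right)}\right) = \left(-14\right) \left(-829\right) - \left(747346 - \frac{4173 \left(17 + \frac{4173}{4172}\right)}{4172}\right) = 11606 + \left(-747346 + \frac{4173}{4172} \cdot \frac{75097}{4172}\right) = 11606 + \left(-747346 + \frac{313379781}{17405584}\right) = 11606 - \frac{13007680200283}{17405584} = - \frac{12805670992379}{17405584}$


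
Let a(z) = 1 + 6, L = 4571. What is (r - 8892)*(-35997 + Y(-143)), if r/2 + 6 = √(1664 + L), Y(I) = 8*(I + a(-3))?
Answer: 330204840 - 74170*√6235 ≈ 3.2435e+8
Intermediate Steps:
a(z) = 7
Y(I) = 56 + 8*I (Y(I) = 8*(I + 7) = 8*(7 + I) = 56 + 8*I)
r = -12 + 2*√6235 (r = -12 + 2*√(1664 + 4571) = -12 + 2*√6235 ≈ 145.92)
(r - 8892)*(-35997 + Y(-143)) = ((-12 + 2*√6235) - 8892)*(-35997 + (56 + 8*(-143))) = (-8904 + 2*√6235)*(-35997 + (56 - 1144)) = (-8904 + 2*√6235)*(-35997 - 1088) = (-8904 + 2*√6235)*(-37085) = 330204840 - 74170*√6235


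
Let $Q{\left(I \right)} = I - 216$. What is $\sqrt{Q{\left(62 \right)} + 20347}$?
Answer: $\sqrt{20193} \approx 142.1$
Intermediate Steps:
$Q{\left(I \right)} = -216 + I$
$\sqrt{Q{\left(62 \right)} + 20347} = \sqrt{\left(-216 + 62\right) + 20347} = \sqrt{-154 + 20347} = \sqrt{20193}$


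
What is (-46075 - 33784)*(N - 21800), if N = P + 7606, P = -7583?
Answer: 1739089443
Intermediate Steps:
N = 23 (N = -7583 + 7606 = 23)
(-46075 - 33784)*(N - 21800) = (-46075 - 33784)*(23 - 21800) = -79859*(-21777) = 1739089443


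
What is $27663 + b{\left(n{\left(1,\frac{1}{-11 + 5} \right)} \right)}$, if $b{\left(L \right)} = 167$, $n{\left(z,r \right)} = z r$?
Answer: $27830$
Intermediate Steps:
$n{\left(z,r \right)} = r z$
$27663 + b{\left(n{\left(1,\frac{1}{-11 + 5} \right)} \right)} = 27663 + 167 = 27830$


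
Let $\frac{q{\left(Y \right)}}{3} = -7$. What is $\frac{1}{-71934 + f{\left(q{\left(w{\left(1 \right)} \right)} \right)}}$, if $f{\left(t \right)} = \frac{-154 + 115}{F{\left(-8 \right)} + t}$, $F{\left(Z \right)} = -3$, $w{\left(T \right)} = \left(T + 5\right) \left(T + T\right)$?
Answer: $- \frac{8}{575459} \approx -1.3902 \cdot 10^{-5}$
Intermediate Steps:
$w{\left(T \right)} = 2 T \left(5 + T\right)$ ($w{\left(T \right)} = \left(5 + T\right) 2 T = 2 T \left(5 + T\right)$)
$q{\left(Y \right)} = -21$ ($q{\left(Y \right)} = 3 \left(-7\right) = -21$)
$f{\left(t \right)} = - \frac{39}{-3 + t}$ ($f{\left(t \right)} = \frac{-154 + 115}{-3 + t} = - \frac{39}{-3 + t}$)
$\frac{1}{-71934 + f{\left(q{\left(w{\left(1 \right)} \right)} \right)}} = \frac{1}{-71934 - \frac{39}{-3 - 21}} = \frac{1}{-71934 - \frac{39}{-24}} = \frac{1}{-71934 - - \frac{13}{8}} = \frac{1}{-71934 + \frac{13}{8}} = \frac{1}{- \frac{575459}{8}} = - \frac{8}{575459}$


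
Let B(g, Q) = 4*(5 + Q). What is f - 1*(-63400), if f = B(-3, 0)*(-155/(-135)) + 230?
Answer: 1718630/27 ≈ 63653.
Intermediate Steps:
B(g, Q) = 20 + 4*Q
f = 6830/27 (f = (20 + 4*0)*(-155/(-135)) + 230 = (20 + 0)*(-155*(-1/135)) + 230 = 20*(31/27) + 230 = 620/27 + 230 = 6830/27 ≈ 252.96)
f - 1*(-63400) = 6830/27 - 1*(-63400) = 6830/27 + 63400 = 1718630/27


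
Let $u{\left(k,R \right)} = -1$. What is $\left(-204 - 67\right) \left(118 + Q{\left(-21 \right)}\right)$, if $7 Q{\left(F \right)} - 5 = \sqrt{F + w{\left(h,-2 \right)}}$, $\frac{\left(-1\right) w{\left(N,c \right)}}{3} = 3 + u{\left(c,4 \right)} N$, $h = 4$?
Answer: $- \frac{225201}{7} - \frac{813 i \sqrt{2}}{7} \approx -32172.0 - 164.25 i$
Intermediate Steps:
$w{\left(N,c \right)} = -9 + 3 N$ ($w{\left(N,c \right)} = - 3 \left(3 - N\right) = -9 + 3 N$)
$Q{\left(F \right)} = \frac{5}{7} + \frac{\sqrt{3 + F}}{7}$ ($Q{\left(F \right)} = \frac{5}{7} + \frac{\sqrt{F + \left(-9 + 3 \cdot 4\right)}}{7} = \frac{5}{7} + \frac{\sqrt{F + \left(-9 + 12\right)}}{7} = \frac{5}{7} + \frac{\sqrt{F + 3}}{7} = \frac{5}{7} + \frac{\sqrt{3 + F}}{7}$)
$\left(-204 - 67\right) \left(118 + Q{\left(-21 \right)}\right) = \left(-204 - 67\right) \left(118 + \left(\frac{5}{7} + \frac{\sqrt{3 - 21}}{7}\right)\right) = - 271 \left(118 + \left(\frac{5}{7} + \frac{\sqrt{-18}}{7}\right)\right) = - 271 \left(118 + \left(\frac{5}{7} + \frac{3 i \sqrt{2}}{7}\right)\right) = - 271 \left(\frac{831}{7} + \frac{3 i \sqrt{2}}{7}\right) = - \frac{225201}{7} - \frac{813 i \sqrt{2}}{7}$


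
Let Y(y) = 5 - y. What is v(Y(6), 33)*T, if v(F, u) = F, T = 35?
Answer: -35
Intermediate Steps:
v(Y(6), 33)*T = (5 - 1*6)*35 = (5 - 6)*35 = -1*35 = -35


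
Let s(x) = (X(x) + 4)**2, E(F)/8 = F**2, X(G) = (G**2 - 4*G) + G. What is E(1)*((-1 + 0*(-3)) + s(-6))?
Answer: 26904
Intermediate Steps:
X(G) = G**2 - 3*G
E(F) = 8*F**2
s(x) = (4 + x*(-3 + x))**2 (s(x) = (x*(-3 + x) + 4)**2 = (4 + x*(-3 + x))**2)
E(1)*((-1 + 0*(-3)) + s(-6)) = (8*1**2)*((-1 + 0*(-3)) + (4 - 6*(-3 - 6))**2) = (8*1)*((-1 + 0) + (4 - 6*(-9))**2) = 8*(-1 + (4 + 54)**2) = 8*(-1 + 58**2) = 8*(-1 + 3364) = 8*3363 = 26904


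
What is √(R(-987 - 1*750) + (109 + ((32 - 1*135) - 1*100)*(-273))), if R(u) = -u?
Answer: √57265 ≈ 239.30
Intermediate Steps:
√(R(-987 - 1*750) + (109 + ((32 - 1*135) - 1*100)*(-273))) = √(-(-987 - 1*750) + (109 + ((32 - 1*135) - 1*100)*(-273))) = √(-(-987 - 750) + (109 + ((32 - 135) - 100)*(-273))) = √(-1*(-1737) + (109 + (-103 - 100)*(-273))) = √(1737 + (109 - 203*(-273))) = √(1737 + (109 + 55419)) = √(1737 + 55528) = √57265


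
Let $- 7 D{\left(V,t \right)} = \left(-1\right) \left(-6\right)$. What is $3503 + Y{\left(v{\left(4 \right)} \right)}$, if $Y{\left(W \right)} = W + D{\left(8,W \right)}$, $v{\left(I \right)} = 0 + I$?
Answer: $\frac{24543}{7} \approx 3506.1$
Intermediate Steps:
$D{\left(V,t \right)} = - \frac{6}{7}$ ($D{\left(V,t \right)} = - \frac{\left(-1\right) \left(-6\right)}{7} = \left(- \frac{1}{7}\right) 6 = - \frac{6}{7}$)
$v{\left(I \right)} = I$
$Y{\left(W \right)} = - \frac{6}{7} + W$ ($Y{\left(W \right)} = W - \frac{6}{7} = - \frac{6}{7} + W$)
$3503 + Y{\left(v{\left(4 \right)} \right)} = 3503 + \left(- \frac{6}{7} + 4\right) = 3503 + \frac{22}{7} = \frac{24543}{7}$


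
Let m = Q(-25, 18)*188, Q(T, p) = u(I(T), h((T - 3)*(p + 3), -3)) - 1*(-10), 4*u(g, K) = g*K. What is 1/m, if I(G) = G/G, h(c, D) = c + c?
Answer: -1/53392 ≈ -1.8729e-5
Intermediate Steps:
h(c, D) = 2*c
I(G) = 1
u(g, K) = K*g/4 (u(g, K) = (g*K)/4 = (K*g)/4 = K*g/4)
Q(T, p) = 10 + (-3 + T)*(3 + p)/2 (Q(T, p) = (¼)*(2*((T - 3)*(p + 3)))*1 - 1*(-10) = (¼)*(2*((-3 + T)*(3 + p)))*1 + 10 = (¼)*(2*(-3 + T)*(3 + p))*1 + 10 = (-3 + T)*(3 + p)/2 + 10 = 10 + (-3 + T)*(3 + p)/2)
m = -53392 (m = (11/2 - 3/2*18 + (3/2)*(-25) + (½)*(-25)*18)*188 = (11/2 - 27 - 75/2 - 225)*188 = -284*188 = -53392)
1/m = 1/(-53392) = -1/53392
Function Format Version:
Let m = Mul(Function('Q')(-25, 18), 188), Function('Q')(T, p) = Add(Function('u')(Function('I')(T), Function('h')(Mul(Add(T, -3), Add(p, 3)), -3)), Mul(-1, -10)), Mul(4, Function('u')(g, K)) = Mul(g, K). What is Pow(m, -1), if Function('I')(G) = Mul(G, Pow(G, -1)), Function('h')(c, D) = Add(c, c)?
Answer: Rational(-1, 53392) ≈ -1.8729e-5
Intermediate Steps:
Function('h')(c, D) = Mul(2, c)
Function('I')(G) = 1
Function('u')(g, K) = Mul(Rational(1, 4), K, g) (Function('u')(g, K) = Mul(Rational(1, 4), Mul(g, K)) = Mul(Rational(1, 4), Mul(K, g)) = Mul(Rational(1, 4), K, g))
Function('Q')(T, p) = Add(10, Mul(Rational(1, 2), Add(-3, T), Add(3, p))) (Function('Q')(T, p) = Add(Mul(Rational(1, 4), Mul(2, Mul(Add(T, -3), Add(p, 3))), 1), Mul(-1, -10)) = Add(Mul(Rational(1, 4), Mul(2, Mul(Add(-3, T), Add(3, p))), 1), 10) = Add(Mul(Rational(1, 4), Mul(2, Add(-3, T), Add(3, p)), 1), 10) = Add(Mul(Rational(1, 2), Add(-3, T), Add(3, p)), 10) = Add(10, Mul(Rational(1, 2), Add(-3, T), Add(3, p))))
m = -53392 (m = Mul(Add(Rational(11, 2), Mul(Rational(-3, 2), 18), Mul(Rational(3, 2), -25), Mul(Rational(1, 2), -25, 18)), 188) = Mul(Add(Rational(11, 2), -27, Rational(-75, 2), -225), 188) = Mul(-284, 188) = -53392)
Pow(m, -1) = Pow(-53392, -1) = Rational(-1, 53392)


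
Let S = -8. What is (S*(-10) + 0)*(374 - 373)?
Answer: 80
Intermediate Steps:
(S*(-10) + 0)*(374 - 373) = (-8*(-10) + 0)*(374 - 373) = (80 + 0)*1 = 80*1 = 80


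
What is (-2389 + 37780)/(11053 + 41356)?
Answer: 35391/52409 ≈ 0.67528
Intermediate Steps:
(-2389 + 37780)/(11053 + 41356) = 35391/52409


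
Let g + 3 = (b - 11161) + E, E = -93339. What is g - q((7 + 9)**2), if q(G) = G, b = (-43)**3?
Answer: -184266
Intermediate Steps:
b = -79507
g = -184010 (g = -3 + ((-79507 - 11161) - 93339) = -3 + (-90668 - 93339) = -3 - 184007 = -184010)
g - q((7 + 9)**2) = -184010 - (7 + 9)**2 = -184010 - 1*16**2 = -184010 - 1*256 = -184010 - 256 = -184266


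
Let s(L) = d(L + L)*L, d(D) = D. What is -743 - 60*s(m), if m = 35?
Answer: -147743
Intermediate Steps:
s(L) = 2*L² (s(L) = (L + L)*L = (2*L)*L = 2*L²)
-743 - 60*s(m) = -743 - 120*35² = -743 - 120*1225 = -743 - 60*2450 = -743 - 147000 = -147743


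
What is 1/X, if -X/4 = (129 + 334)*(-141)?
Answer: 1/261132 ≈ 3.8295e-6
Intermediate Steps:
X = 261132 (X = -4*(129 + 334)*(-141) = -1852*(-141) = -4*(-65283) = 261132)
1/X = 1/261132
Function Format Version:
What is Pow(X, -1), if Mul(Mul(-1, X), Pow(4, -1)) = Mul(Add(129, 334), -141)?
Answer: Rational(1, 261132) ≈ 3.8295e-6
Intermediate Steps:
X = 261132 (X = Mul(-4, Mul(Add(129, 334), -141)) = Mul(-4, Mul(463, -141)) = Mul(-4, -65283) = 261132)
Pow(X, -1) = Pow(261132, -1) = Rational(1, 261132)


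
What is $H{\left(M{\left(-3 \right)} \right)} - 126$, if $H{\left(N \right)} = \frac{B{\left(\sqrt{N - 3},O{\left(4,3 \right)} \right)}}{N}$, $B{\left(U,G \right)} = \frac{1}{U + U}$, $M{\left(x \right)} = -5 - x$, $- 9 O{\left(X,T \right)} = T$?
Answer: $-126 + \frac{i \sqrt{5}}{20} \approx -126.0 + 0.1118 i$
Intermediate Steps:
$O{\left(X,T \right)} = - \frac{T}{9}$
$B{\left(U,G \right)} = \frac{1}{2 U}$
$H{\left(N \right)} = \frac{1}{2 N \sqrt{-3 + N}}$ ($H{\left(N \right)} = \frac{\frac{1}{2} \frac{1}{\sqrt{N - 3}}}{N} = \frac{\frac{1}{2} \frac{1}{\sqrt{-3 + N}}}{N} = \frac{1}{2 N \sqrt{-3 + N}}$)
$H{\left(M{\left(-3 \right)} \right)} - 126 = \frac{1}{2 \left(-5 - -3\right) \sqrt{-3 - 2}} - 126 = \frac{1}{2 \left(-5 + 3\right) \sqrt{-3 + \left(-5 + 3\right)}} - 126 = \frac{1}{2 \left(-2\right) \sqrt{-3 - 2}} - 126 = \frac{1}{2} \left(- \frac{1}{2}\right) \frac{1}{\sqrt{-5}} - 126 = \frac{1}{2} \left(- \frac{1}{2}\right) \left(- \frac{i \sqrt{5}}{5}\right) - 126 = \frac{i \sqrt{5}}{20} - 126 = -126 + \frac{i \sqrt{5}}{20}$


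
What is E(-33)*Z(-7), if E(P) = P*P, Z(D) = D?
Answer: -7623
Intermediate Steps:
E(P) = P**2
E(-33)*Z(-7) = (-33)**2*(-7) = 1089*(-7) = -7623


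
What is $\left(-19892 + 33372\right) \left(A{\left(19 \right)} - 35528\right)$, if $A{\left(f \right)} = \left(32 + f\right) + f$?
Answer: $-477973840$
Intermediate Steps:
$A{\left(f \right)} = 32 + 2 f$
$\left(-19892 + 33372\right) \left(A{\left(19 \right)} - 35528\right) = \left(-19892 + 33372\right) \left(\left(32 + 2 \cdot 19\right) - 35528\right) = 13480 \left(\left(32 + 38\right) - 35528\right) = 13480 \left(70 - 35528\right) = 13480 \left(-35458\right) = -477973840$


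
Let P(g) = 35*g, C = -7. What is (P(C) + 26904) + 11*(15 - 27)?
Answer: 26527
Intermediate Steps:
(P(C) + 26904) + 11*(15 - 27) = (35*(-7) + 26904) + 11*(15 - 27) = (-245 + 26904) + 11*(-12) = 26659 - 132 = 26527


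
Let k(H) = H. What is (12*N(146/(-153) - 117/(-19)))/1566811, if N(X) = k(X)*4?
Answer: 242032/1518239859 ≈ 0.00015942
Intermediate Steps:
N(X) = 4*X (N(X) = X*4 = 4*X)
(12*N(146/(-153) - 117/(-19)))/1566811 = (12*(4*(146/(-153) - 117/(-19))))/1566811 = (12*(4*(146*(-1/153) - 117*(-1/19))))*(1/1566811) = (12*(4*(-146/153 + 117/19)))*(1/1566811) = (12*(4*(15127/2907)))*(1/1566811) = (12*(60508/2907))*(1/1566811) = (242032/969)*(1/1566811) = 242032/1518239859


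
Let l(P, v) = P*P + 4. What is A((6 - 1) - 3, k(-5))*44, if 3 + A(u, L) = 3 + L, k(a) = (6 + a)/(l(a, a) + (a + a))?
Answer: 44/19 ≈ 2.3158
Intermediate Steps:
l(P, v) = 4 + P**2 (l(P, v) = P**2 + 4 = 4 + P**2)
k(a) = (6 + a)/(4 + a**2 + 2*a) (k(a) = (6 + a)/((4 + a**2) + (a + a)) = (6 + a)/((4 + a**2) + 2*a) = (6 + a)/(4 + a**2 + 2*a))
A(u, L) = L (A(u, L) = -3 + (3 + L) = L)
A((6 - 1) - 3, k(-5))*44 = ((6 - 5)/(4 + (-5)**2 + 2*(-5)))*44 = (1/(4 + 25 - 10))*44 = (1/19)*44 = 44/19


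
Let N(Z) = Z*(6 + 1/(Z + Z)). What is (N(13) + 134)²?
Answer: 180625/4 ≈ 45156.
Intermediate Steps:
N(Z) = Z*(6 + 1/(2*Z))
(N(13) + 134)² = ((½ + 6*13) + 134)² = ((½ + 78) + 134)² = (157/2 + 134)² = (425/2)² = 180625/4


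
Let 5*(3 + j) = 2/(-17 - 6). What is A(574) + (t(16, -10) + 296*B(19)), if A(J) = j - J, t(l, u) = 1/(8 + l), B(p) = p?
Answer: 13929787/2760 ≈ 5047.0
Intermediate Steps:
j = -347/115 (j = -3 + (2/(-17 - 6))/5 = -3 + (2/(-23))/5 = -3 + (-1/23*2)/5 = -3 + (⅕)*(-2/23) = -3 - 2/115 = -347/115 ≈ -3.0174)
A(J) = -347/115 - J
A(574) + (t(16, -10) + 296*B(19)) = (-347/115 - 1*574) + (1/(8 + 16) + 296*19) = (-347/115 - 574) + (1/24 + 5624) = -66357/115 + (1/24 + 5624) = -66357/115 + 134977/24 = 13929787/2760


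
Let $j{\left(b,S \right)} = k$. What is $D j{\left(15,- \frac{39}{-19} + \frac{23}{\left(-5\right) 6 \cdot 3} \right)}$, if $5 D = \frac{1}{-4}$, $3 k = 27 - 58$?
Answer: $\frac{31}{60} \approx 0.51667$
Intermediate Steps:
$k = - \frac{31}{3}$ ($k = \frac{27 - 58}{3} = \frac{1}{3} \left(-31\right) = - \frac{31}{3} \approx -10.333$)
$j{\left(b,S \right)} = - \frac{31}{3}$
$D = - \frac{1}{20}$ ($D = \frac{1}{5 \left(-4\right)} = \frac{1}{5} \left(- \frac{1}{4}\right) = - \frac{1}{20} \approx -0.05$)
$D j{\left(15,- \frac{39}{-19} + \frac{23}{\left(-5\right) 6 \cdot 3} \right)} = \left(- \frac{1}{20}\right) \left(- \frac{31}{3}\right) = \frac{31}{60}$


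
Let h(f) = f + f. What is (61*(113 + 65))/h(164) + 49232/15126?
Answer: 45096551/1240332 ≈ 36.358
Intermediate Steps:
h(f) = 2*f
(61*(113 + 65))/h(164) + 49232/15126 = (61*(113 + 65))/((2*164)) + 49232/15126 = (61*178)/328 + 49232*(1/15126) = 10858*(1/328) + 24616/7563 = 5429/164 + 24616/7563 = 45096551/1240332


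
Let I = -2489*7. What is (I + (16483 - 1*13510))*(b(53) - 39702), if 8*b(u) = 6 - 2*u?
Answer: 573874525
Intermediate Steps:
b(u) = ¾ - u/4 (b(u) = (6 - 2*u)/8 = ¾ - u/4)
I = -17423
(I + (16483 - 1*13510))*(b(53) - 39702) = (-17423 + (16483 - 1*13510))*((¾ - ¼*53) - 39702) = (-17423 + (16483 - 13510))*((¾ - 53/4) - 39702) = (-17423 + 2973)*(-25/2 - 39702) = -14450*(-79429/2) = 573874525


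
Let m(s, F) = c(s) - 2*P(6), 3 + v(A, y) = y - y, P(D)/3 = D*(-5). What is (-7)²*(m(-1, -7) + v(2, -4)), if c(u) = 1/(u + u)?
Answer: 17297/2 ≈ 8648.5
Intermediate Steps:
P(D) = -15*D (P(D) = 3*(D*(-5)) = 3*(-5*D) = -15*D)
c(u) = 1/(2*u)
v(A, y) = -3 (v(A, y) = -3 + (y - y) = -3 + 0 = -3)
m(s, F) = 180 + 1/(2*s) (m(s, F) = 1/(2*s) - (-30)*6 = 1/(2*s) - 2*(-90) = 1/(2*s) + 180 = 180 + 1/(2*s))
(-7)²*(m(-1, -7) + v(2, -4)) = (-7)²*((180 + (½)/(-1)) - 3) = 49*((180 + (½)*(-1)) - 3) = 49*((180 - ½) - 3) = 49*(359/2 - 3) = 49*(353/2) = 17297/2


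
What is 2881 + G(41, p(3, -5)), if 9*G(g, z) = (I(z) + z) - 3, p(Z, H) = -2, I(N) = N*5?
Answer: 8638/3 ≈ 2879.3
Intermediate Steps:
I(N) = 5*N
G(g, z) = -⅓ + 2*z/3 (G(g, z) = ((5*z + z) - 3)/9 = (6*z - 3)/9 = (-3 + 6*z)/9 = -⅓ + 2*z/3)
2881 + G(41, p(3, -5)) = 2881 + (-⅓ + (⅔)*(-2)) = 2881 + (-⅓ - 4/3) = 2881 - 5/3 = 8638/3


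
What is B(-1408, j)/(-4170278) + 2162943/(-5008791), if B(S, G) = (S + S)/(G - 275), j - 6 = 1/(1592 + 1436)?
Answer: -1224528714220467757/2835660833158041973 ≈ -0.43183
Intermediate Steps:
j = 18169/3028 (j = 6 + 1/(1592 + 1436) = 6 + 1/3028 = 18169/3028 ≈ 6.0003)
B(S, G) = 2*S/(-275 + G) (B(S, G) = (2*S)/(-275 + G) = 2*S/(-275 + G))
B(-1408, j)/(-4170278) + 2162943/(-5008791) = (2*(-1408)/(-275 + 18169/3028))/(-4170278) + 2162943/(-5008791) = (2*(-1408)/(-814531/3028))*(-1/4170278) + 2162943*(-1/5008791) = (2*(-1408)*(-3028/814531))*(-1/4170278) - 720981/1669597 = (8526848/814531)*(-1/4170278) - 720981/1669597 = -4263424/1698410354809 - 720981/1669597 = -1224528714220467757/2835660833158041973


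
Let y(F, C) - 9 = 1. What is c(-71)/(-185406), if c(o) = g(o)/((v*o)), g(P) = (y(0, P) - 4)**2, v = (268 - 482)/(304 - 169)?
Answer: -405/234754897 ≈ -1.7252e-6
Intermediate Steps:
v = -214/135 ≈ -1.5852
y(F, C) = 10 (y(F, C) = 9 + 1 = 10)
g(P) = 36 (g(P) = (10 - 4)**2 = 6**2 = 36)
c(o) = -2430/(107*o) (c(o) = 36/((-214*o/135)) = 36*(-135/(214*o)) = -2430/(107*o))
c(-71)/(-185406) = -2430/107/(-71)/(-185406) = -2430/107*(-1/71)*(-1/185406) = (2430/7597)*(-1/185406) = -405/234754897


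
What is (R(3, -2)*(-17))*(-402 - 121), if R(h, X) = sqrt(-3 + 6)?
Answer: 8891*sqrt(3) ≈ 15400.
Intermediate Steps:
R(h, X) = sqrt(3)
(R(3, -2)*(-17))*(-402 - 121) = (sqrt(3)*(-17))*(-402 - 121) = -17*sqrt(3)*(-523) = 8891*sqrt(3)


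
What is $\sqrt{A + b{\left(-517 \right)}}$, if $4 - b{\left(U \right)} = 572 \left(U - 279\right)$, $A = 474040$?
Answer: $2 \sqrt{232339} \approx 964.03$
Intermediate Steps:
$b{\left(U \right)} = 159592 - 572 U$ ($b{\left(U \right)} = 4 - 572 \left(U - 279\right) = 4 - 572 \left(-279 + U\right) = 4 - \left(-159588 + 572 U\right) = 159592 - 572 U$)
$\sqrt{A + b{\left(-517 \right)}} = \sqrt{474040 + \left(159592 - -295724\right)} = \sqrt{474040 + \left(159592 + 295724\right)} = \sqrt{474040 + 455316} = \sqrt{929356} = 2 \sqrt{232339}$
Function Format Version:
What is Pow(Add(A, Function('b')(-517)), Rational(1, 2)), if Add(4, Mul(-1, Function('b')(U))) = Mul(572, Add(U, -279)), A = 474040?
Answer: Mul(2, Pow(232339, Rational(1, 2))) ≈ 964.03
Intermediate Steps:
Function('b')(U) = Add(159592, Mul(-572, U)) (Function('b')(U) = Add(4, Mul(-1, Mul(572, Add(U, -279)))) = Add(4, Mul(-1, Mul(572, Add(-279, U)))) = Add(4, Mul(-1, Add(-159588, Mul(572, U)))) = Add(4, Add(159588, Mul(-572, U))) = Add(159592, Mul(-572, U)))
Pow(Add(A, Function('b')(-517)), Rational(1, 2)) = Pow(Add(474040, Add(159592, Mul(-572, -517))), Rational(1, 2)) = Pow(Add(474040, Add(159592, 295724)), Rational(1, 2)) = Pow(Add(474040, 455316), Rational(1, 2)) = Pow(929356, Rational(1, 2)) = Mul(2, Pow(232339, Rational(1, 2)))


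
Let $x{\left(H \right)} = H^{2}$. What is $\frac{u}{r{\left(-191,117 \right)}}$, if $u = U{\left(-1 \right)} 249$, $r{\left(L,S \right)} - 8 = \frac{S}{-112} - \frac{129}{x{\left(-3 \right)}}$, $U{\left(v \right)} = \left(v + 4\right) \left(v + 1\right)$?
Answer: $0$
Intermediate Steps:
$U{\left(v \right)} = \left(1 + v\right) \left(4 + v\right)$ ($U{\left(v \right)} = \left(4 + v\right) \left(1 + v\right) = \left(1 + v\right) \left(4 + v\right)$)
$r{\left(L,S \right)} = - \frac{19}{3} - \frac{S}{112}$ ($r{\left(L,S \right)} = 8 + \left(\frac{S}{-112} - \frac{129}{\left(-3\right)^{2}}\right) = 8 + \left(S \left(- \frac{1}{112}\right) - \frac{129}{9}\right) = 8 - \left(\frac{43}{3} + \frac{S}{112}\right) = - \frac{19}{3} - \frac{S}{112}$)
$u = 0$ ($u = \left(4 + \left(-1\right)^{2} + 5 \left(-1\right)\right) 249 = \left(4 + 1 - 5\right) 249 = 0 \cdot 249 = 0$)
$\frac{u}{r{\left(-191,117 \right)}} = \frac{0}{- \frac{19}{3} - \frac{117}{112}} = \frac{0}{- \frac{2479}{336}} = 0 \left(- \frac{336}{2479}\right) = 0$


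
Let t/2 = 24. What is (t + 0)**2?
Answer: 2304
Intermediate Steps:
t = 48 (t = 2*24 = 48)
(t + 0)**2 = (48 + 0)**2 = 48**2 = 2304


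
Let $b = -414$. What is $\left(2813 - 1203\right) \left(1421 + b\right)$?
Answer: $1621270$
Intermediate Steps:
$\left(2813 - 1203\right) \left(1421 + b\right) = \left(2813 - 1203\right) \left(1421 - 414\right) = 1610 \cdot 1007 = 1621270$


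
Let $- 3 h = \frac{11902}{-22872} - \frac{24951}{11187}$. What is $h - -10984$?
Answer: $\frac{468450067993}{42644844} \approx 10985.0$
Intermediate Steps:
$h = \frac{39101497}{42644844}$ ($h = - \frac{\frac{11902}{-22872} - \frac{24951}{11187}}{3} = - \frac{11902 \left(- \frac{1}{22872}\right) - \frac{8317}{3729}}{3} = - \frac{- \frac{5951}{11436} - \frac{8317}{3729}}{3} = \left(- \frac{1}{3}\right) \left(- \frac{39101497}{14214948}\right) = \frac{39101497}{42644844} \approx 0.91691$)
$h - -10984 = \frac{39101497}{42644844} - -10984 = \frac{39101497}{42644844} + 10984 = \frac{468450067993}{42644844}$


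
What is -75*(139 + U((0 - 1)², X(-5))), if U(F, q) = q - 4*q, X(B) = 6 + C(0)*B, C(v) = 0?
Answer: -9075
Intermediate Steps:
X(B) = 6 (X(B) = 6 + 0*B = 6 + 0 = 6)
U(F, q) = -3*q
-75*(139 + U((0 - 1)², X(-5))) = -75*(139 - 3*6) = -75*(139 - 18) = -75*121 = -9075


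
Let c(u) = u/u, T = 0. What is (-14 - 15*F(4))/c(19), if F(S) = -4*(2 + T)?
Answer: 106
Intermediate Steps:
F(S) = -8 (F(S) = -4*(2 + 0) = -4*2 = -8)
c(u) = 1
(-14 - 15*F(4))/c(19) = (-14 - 15*(-8))/1 = (-14 + 120)*1 = 106*1 = 106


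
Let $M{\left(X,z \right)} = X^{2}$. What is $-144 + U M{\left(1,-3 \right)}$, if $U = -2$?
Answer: $-146$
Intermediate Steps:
$-144 + U M{\left(1,-3 \right)} = -144 - 2 \cdot 1^{2} = -144 - 2 = -146$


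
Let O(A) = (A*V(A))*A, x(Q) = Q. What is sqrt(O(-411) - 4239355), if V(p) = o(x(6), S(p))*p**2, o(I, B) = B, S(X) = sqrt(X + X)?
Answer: sqrt(-4239355 + 28534304241*I*sqrt(822)) ≈ 6.3957e+5 + 6.3957e+5*I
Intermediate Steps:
S(X) = sqrt(2)*sqrt(X) (S(X) = sqrt(2*X) = sqrt(2)*sqrt(X))
V(p) = sqrt(2)*p**(5/2) (V(p) = (sqrt(2)*sqrt(p))*p**2 = sqrt(2)*p**(5/2))
O(A) = sqrt(2)*A**(9/2) (O(A) = (A*(sqrt(2)*A**(5/2)))*A = (sqrt(2)*A**(7/2))*A = sqrt(2)*A**(9/2))
sqrt(O(-411) - 4239355) = sqrt(sqrt(2)*(-411)**(9/2) - 4239355) = sqrt(sqrt(2)*(28534304241*I*sqrt(411)) - 4239355) = sqrt(28534304241*I*sqrt(822) - 4239355) = sqrt(-4239355 + 28534304241*I*sqrt(822))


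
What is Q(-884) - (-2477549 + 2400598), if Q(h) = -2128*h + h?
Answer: 1957219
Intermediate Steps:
Q(h) = -2127*h
Q(-884) - (-2477549 + 2400598) = -2127*(-884) - (-2477549 + 2400598) = 1880268 - 1*(-76951) = 1880268 + 76951 = 1957219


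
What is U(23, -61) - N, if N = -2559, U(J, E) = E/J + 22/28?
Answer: 823397/322 ≈ 2557.1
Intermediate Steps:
U(J, E) = 11/14 + E/J (U(J, E) = E/J + 22*(1/28) = E/J + 11/14 = 11/14 + E/J)
U(23, -61) - N = (11/14 - 61/23) - 1*(-2559) = (11/14 - 61*1/23) + 2559 = (11/14 - 61/23) + 2559 = -601/322 + 2559 = 823397/322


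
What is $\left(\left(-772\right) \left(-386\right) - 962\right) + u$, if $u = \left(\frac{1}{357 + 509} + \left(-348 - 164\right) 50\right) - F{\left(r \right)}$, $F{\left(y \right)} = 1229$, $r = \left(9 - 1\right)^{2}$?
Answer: $\frac{233994067}{866} \approx 2.702 \cdot 10^{5}$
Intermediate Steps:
$r = 64$ ($r = 8^{2} = 64$)
$u = - \frac{23233913}{866}$ ($u = \left(\frac{1}{357 + 509} + \left(-348 - 164\right) 50\right) - 1229 = \left(\frac{1}{866} + \left(-348 - 164\right) 50\right) - 1229 = \left(\frac{1}{866} - 25600\right) - 1229 = - \frac{22169599}{866} - 1229 = - \frac{23233913}{866} \approx -26829.0$)
$\left(\left(-772\right) \left(-386\right) - 962\right) + u = \left(\left(-772\right) \left(-386\right) - 962\right) - \frac{23233913}{866} = \left(297992 - 962\right) - \frac{23233913}{866} = 297030 - \frac{23233913}{866} = \frac{233994067}{866}$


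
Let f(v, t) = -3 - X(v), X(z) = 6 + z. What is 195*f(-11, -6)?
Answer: 390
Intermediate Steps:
f(v, t) = -9 - v (f(v, t) = -3 - (6 + v) = -3 + (-6 - v) = -9 - v)
195*f(-11, -6) = 195*(-9 - 1*(-11)) = 195*(-9 + 11) = 195*2 = 390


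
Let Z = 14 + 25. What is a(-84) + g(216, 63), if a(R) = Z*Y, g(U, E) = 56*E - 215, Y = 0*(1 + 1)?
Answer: 3313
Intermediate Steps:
Y = 0 (Y = 0*2 = 0)
Z = 39
g(U, E) = -215 + 56*E
a(R) = 0 (a(R) = 39*0 = 0)
a(-84) + g(216, 63) = 0 + (-215 + 56*63) = 0 + (-215 + 3528) = 0 + 3313 = 3313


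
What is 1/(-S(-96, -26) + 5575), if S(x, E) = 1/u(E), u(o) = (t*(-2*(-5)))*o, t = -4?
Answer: 1040/5797999 ≈ 0.00017937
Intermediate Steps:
u(o) = -40*o (u(o) = (-(-8)*(-5))*o = (-4*10)*o = -40*o)
S(x, E) = -1/(40*E) (S(x, E) = 1/(-40*E) = -1/(40*E))
1/(-S(-96, -26) + 5575) = 1/(-(-1)/(40*(-26)) + 5575) = 1/(-(-1)*(-1)/(40*26) + 5575) = 1/(-1*1/1040 + 5575) = 1/(-1/1040 + 5575) = 1/(5797999/1040) = 1040/5797999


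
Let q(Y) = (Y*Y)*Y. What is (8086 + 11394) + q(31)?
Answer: 49271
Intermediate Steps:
q(Y) = Y**3 (q(Y) = Y**2*Y = Y**3)
(8086 + 11394) + q(31) = (8086 + 11394) + 31**3 = 19480 + 29791 = 49271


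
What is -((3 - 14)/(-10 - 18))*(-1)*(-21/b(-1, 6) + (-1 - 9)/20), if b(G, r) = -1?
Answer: 451/56 ≈ 8.0536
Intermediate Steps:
-((3 - 14)/(-10 - 18))*(-1)*(-21/b(-1, 6) + (-1 - 9)/20) = -((3 - 14)/(-10 - 18))*(-1)*(-21/(-1) + (-1 - 9)/20) = --11/(-28)*(-1)*(-21*(-1) - 10*1/20) = --11*(-1/28)*(-1)*(21 - ½) = -(11/28)*(-1)*41/2 = -(-11)*41/(28*2) = -1*(-451/56) = 451/56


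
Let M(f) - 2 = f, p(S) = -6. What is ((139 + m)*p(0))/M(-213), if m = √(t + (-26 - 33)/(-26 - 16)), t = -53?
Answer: 834/211 + I*√91014/1477 ≈ 3.9526 + 0.20426*I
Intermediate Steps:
M(f) = 2 + f
m = I*√91014/42 (m = √(-53 + (-26 - 33)/(-26 - 16)) = √(-53 - 59/(-42)) = √(-53 - 59*(-1/42)) = √(-53 + 59/42) = √(-2167/42) = I*√91014/42 ≈ 7.183*I)
((139 + m)*p(0))/M(-213) = ((139 + I*√91014/42)*(-6))/(2 - 213) = (-834 - I*√91014/7)/(-211) = (-834 - I*√91014/7)*(-1/211) = 834/211 + I*√91014/1477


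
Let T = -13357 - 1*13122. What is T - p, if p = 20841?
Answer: -47320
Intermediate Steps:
T = -26479 (T = -13357 - 13122 = -26479)
T - p = -26479 - 1*20841 = -26479 - 20841 = -47320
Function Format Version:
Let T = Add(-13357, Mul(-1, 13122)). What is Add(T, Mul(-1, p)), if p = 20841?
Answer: -47320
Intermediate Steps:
T = -26479 (T = Add(-13357, -13122) = -26479)
Add(T, Mul(-1, p)) = Add(-26479, Mul(-1, 20841)) = Add(-26479, -20841) = -47320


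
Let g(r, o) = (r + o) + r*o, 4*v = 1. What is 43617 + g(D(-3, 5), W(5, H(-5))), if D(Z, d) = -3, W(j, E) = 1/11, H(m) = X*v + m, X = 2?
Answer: 479752/11 ≈ 43614.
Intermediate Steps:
v = ¼ (v = (¼)*1 = ¼ ≈ 0.25000)
H(m) = ½ + m (H(m) = 2*(¼) + m = ½ + m)
W(j, E) = 1/11
g(r, o) = o + r + o*r (g(r, o) = (o + r) + o*r = o + r + o*r)
43617 + g(D(-3, 5), W(5, H(-5))) = 43617 + (1/11 - 3 + (1/11)*(-3)) = 43617 + (1/11 - 3 - 3/11) = 43617 - 35/11 = 479752/11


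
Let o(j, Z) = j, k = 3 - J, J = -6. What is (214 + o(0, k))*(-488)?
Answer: -104432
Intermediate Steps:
k = 9 (k = 3 - 1*(-6) = 3 + 6 = 9)
(214 + o(0, k))*(-488) = (214 + 0)*(-488) = 214*(-488) = -104432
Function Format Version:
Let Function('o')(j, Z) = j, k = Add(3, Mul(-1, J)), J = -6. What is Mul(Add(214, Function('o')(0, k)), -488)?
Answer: -104432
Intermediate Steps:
k = 9 (k = Add(3, Mul(-1, -6)) = Add(3, 6) = 9)
Mul(Add(214, Function('o')(0, k)), -488) = Mul(Add(214, 0), -488) = Mul(214, -488) = -104432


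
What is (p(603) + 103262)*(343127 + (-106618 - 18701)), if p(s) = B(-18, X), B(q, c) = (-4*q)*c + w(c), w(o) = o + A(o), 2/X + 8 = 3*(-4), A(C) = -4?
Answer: 112444142328/5 ≈ 2.2489e+10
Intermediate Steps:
X = -⅒ (X = 2/(-8 + 3*(-4)) = 2/(-8 - 12) = 2/(-20) = 2*(-1/20) = -⅒ ≈ -0.10000)
w(o) = -4 + o (w(o) = o - 4 = -4 + o)
B(q, c) = -4 + c - 4*c*q (B(q, c) = (-4*q)*c + (-4 + c) = -4*c*q + (-4 + c) = -4 + c - 4*c*q)
p(s) = -113/10 (p(s) = -4 - ⅒ - 4*(-⅒)*(-18) = -4 - ⅒ - 36/5 = -113/10)
(p(603) + 103262)*(343127 + (-106618 - 18701)) = (-113/10 + 103262)*(343127 + (-106618 - 18701)) = 1032507*(343127 - 125319)/10 = (1032507/10)*217808 = 112444142328/5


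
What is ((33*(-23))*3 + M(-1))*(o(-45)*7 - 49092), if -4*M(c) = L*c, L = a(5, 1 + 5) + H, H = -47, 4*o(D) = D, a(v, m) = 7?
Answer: 449814021/4 ≈ 1.1245e+8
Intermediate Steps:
o(D) = D/4
L = -40 (L = 7 - 47 = -40)
M(c) = 10*c (M(c) = -(-10)*c = 10*c)
((33*(-23))*3 + M(-1))*(o(-45)*7 - 49092) = ((33*(-23))*3 + 10*(-1))*(((1/4)*(-45))*7 - 49092) = (-759*3 - 10)*(-45/4*7 - 49092) = (-2277 - 10)*(-315/4 - 49092) = -2287*(-196683/4) = 449814021/4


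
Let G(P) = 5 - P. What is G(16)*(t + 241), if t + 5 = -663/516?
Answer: -444081/172 ≈ -2581.9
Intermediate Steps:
t = -1081/172 (t = -5 - 663/516 = -5 - 663*1/516 = -5 - 221/172 = -1081/172 ≈ -6.2849)
G(16)*(t + 241) = (5 - 1*16)*(-1081/172 + 241) = (5 - 16)*(40371/172) = -11*40371/172 = -444081/172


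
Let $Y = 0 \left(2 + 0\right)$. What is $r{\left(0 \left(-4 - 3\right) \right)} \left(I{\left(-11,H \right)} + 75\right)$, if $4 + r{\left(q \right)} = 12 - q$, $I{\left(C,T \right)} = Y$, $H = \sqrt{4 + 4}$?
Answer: $600$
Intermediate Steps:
$H = 2 \sqrt{2}$ ($H = \sqrt{8} = 2 \sqrt{2} \approx 2.8284$)
$Y = 0$ ($Y = 0 \cdot 2 = 0$)
$I{\left(C,T \right)} = 0$
$r{\left(q \right)} = 8 - q$ ($r{\left(q \right)} = -4 - \left(-12 + q\right) = 8 - q$)
$r{\left(0 \left(-4 - 3\right) \right)} \left(I{\left(-11,H \right)} + 75\right) = \left(8 - 0 \left(-4 - 3\right)\right) \left(0 + 75\right) = \left(8 - 0 \left(-7\right)\right) 75 = \left(8 - 0\right) 75 = \left(8 + 0\right) 75 = 8 \cdot 75 = 600$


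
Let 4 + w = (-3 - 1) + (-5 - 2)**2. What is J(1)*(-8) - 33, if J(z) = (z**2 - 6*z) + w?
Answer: -321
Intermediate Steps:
w = 41 (w = -4 + ((-3 - 1) + (-5 - 2)**2) = -4 + (-4 + (-7)**2) = -4 + (-4 + 49) = -4 + 45 = 41)
J(z) = 41 + z**2 - 6*z (J(z) = (z**2 - 6*z) + 41 = 41 + z**2 - 6*z)
J(1)*(-8) - 33 = (41 + 1**2 - 6*1)*(-8) - 33 = (41 + 1 - 6)*(-8) - 33 = 36*(-8) - 33 = -288 - 33 = -321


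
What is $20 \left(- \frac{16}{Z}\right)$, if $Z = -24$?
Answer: $\frac{40}{3} \approx 13.333$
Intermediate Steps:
$20 \left(- \frac{16}{Z}\right) = 20 \left(- \frac{16}{-24}\right) = 20 \left(\left(-16\right) \left(- \frac{1}{24}\right)\right) = 20 \cdot \frac{2}{3} = \frac{40}{3}$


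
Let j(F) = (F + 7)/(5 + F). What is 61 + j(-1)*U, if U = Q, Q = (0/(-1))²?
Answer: 61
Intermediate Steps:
j(F) = (7 + F)/(5 + F)
Q = 0 (Q = (0*(-1))² = 0² = 0)
U = 0
61 + j(-1)*U = 61 + ((7 - 1)/(5 - 1))*0 = 61 + (6/4)*0 = 61 + ((¼)*6)*0 = 61 + (3/2)*0 = 61 + 0 = 61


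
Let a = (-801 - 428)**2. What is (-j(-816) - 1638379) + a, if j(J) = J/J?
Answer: -127939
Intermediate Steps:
a = 1510441 (a = (-1229)**2 = 1510441)
j(J) = 1
(-j(-816) - 1638379) + a = (-1*1 - 1638379) + 1510441 = (-1 - 1638379) + 1510441 = -1638380 + 1510441 = -127939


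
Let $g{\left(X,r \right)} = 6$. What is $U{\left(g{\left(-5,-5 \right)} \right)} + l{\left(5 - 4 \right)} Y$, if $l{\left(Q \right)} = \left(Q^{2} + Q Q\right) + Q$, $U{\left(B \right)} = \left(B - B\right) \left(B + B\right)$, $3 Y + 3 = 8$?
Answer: $5$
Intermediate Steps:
$Y = \frac{5}{3}$ ($Y = -1 + \frac{1}{3} \cdot 8 = -1 + \frac{8}{3} = \frac{5}{3} \approx 1.6667$)
$U{\left(B \right)} = 0$ ($U{\left(B \right)} = 0 \cdot 2 B = 0$)
$l{\left(Q \right)} = Q + 2 Q^{2}$ ($l{\left(Q \right)} = \left(Q^{2} + Q^{2}\right) + Q = 2 Q^{2} + Q = Q + 2 Q^{2}$)
$U{\left(g{\left(-5,-5 \right)} \right)} + l{\left(5 - 4 \right)} Y = 0 + \left(5 - 4\right) \left(1 + 2 \left(5 - 4\right)\right) \frac{5}{3} = 0 + 1 \left(1 + 2 \cdot 1\right) \frac{5}{3} = 0 + 1 \left(1 + 2\right) \frac{5}{3} = 0 + 1 \cdot 3 \cdot \frac{5}{3} = 0 + 3 \cdot \frac{5}{3} = 0 + 5 = 5$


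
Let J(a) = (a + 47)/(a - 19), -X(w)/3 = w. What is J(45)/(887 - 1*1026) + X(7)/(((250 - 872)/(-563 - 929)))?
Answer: -28322768/561977 ≈ -50.398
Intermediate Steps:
X(w) = -3*w
J(a) = (47 + a)/(-19 + a)
J(45)/(887 - 1*1026) + X(7)/(((250 - 872)/(-563 - 929))) = ((47 + 45)/(-19 + 45))/(887 - 1*1026) + (-3*7)/(((250 - 872)/(-563 - 929))) = (92/26)/(887 - 1026) - 21/((-622/(-1492))) = ((1/26)*92)/(-139) - 21/((-622*(-1/1492))) = (46/13)*(-1/139) - 21/311/746 = -46/1807 - 21*746/311 = -46/1807 - 15666/311 = -28322768/561977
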